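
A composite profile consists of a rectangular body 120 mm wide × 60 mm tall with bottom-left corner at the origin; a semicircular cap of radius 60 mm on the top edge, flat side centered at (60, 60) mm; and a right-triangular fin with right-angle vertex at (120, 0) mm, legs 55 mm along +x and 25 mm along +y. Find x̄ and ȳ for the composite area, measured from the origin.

rectangular body: A = 120 × 60 = 7200.00, centroid at (60.00, 30.00).
semicircular top: A = ½π·60² = 5654.87, centroid at (60.00, 85.46).
triangular fin: A = ½·55·25 = 687.50, centroid at (138.33, 8.33).
ΣA = 13542.37 mm²
ΣAx̄ = (7200.00)(60.00) + (5654.87)(60.00) + (687.50)(138.33) = 866396.17 mm³
ΣAȳ = (7200.00)(30.00) + (5654.87)(85.46) + (687.50)(8.33) = 705021.17 mm³
x̄ = 866396.17 / 13542.37 = 63.98 mm
ȳ = 705021.17 / 13542.37 = 52.06 mm

x̄ = 63.98 mm, ȳ = 52.06 mm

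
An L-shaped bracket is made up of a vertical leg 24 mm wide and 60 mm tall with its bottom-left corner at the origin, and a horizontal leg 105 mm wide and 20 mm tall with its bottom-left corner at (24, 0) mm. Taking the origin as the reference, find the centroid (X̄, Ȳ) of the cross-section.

X̄ = 50.26 mm, Ȳ = 18.14 mm

Part | A | x̄ᵢ | ȳᵢ | A·x̄ᵢ | A·ȳᵢ
vertical leg | 1440.00 | 12.00 | 30.00 | 17280.00 | 43200.00
horizontal leg | 2100.00 | 76.50 | 10.00 | 160650.00 | 21000.00
Σ | 3540.00 |  |  | 177930.00 | 64200.00
X̄ = 177930.00 / 3540.00 = 50.26 mm
Ȳ = 64200.00 / 3540.00 = 18.14 mm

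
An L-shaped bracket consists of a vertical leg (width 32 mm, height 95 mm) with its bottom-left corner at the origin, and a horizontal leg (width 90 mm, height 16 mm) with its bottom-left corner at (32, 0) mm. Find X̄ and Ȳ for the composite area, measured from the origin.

X̄ = 35.61 mm, Ȳ = 34.80 mm

Part | A | x̄ᵢ | ȳᵢ | A·x̄ᵢ | A·ȳᵢ
vertical leg | 3040.00 | 16.00 | 47.50 | 48640.00 | 144400.00
horizontal leg | 1440.00 | 77.00 | 8.00 | 110880.00 | 11520.00
Σ | 4480.00 |  |  | 159520.00 | 155920.00
X̄ = 159520.00 / 4480.00 = 35.61 mm
Ȳ = 155920.00 / 4480.00 = 34.80 mm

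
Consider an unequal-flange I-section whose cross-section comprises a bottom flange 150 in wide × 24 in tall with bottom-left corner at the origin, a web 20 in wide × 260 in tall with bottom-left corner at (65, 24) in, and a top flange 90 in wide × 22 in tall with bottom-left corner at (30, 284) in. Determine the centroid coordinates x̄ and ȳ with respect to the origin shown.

x̄ = 75.00 in, ȳ = 132.48 in

Part | A | x̄ᵢ | ȳᵢ | A·x̄ᵢ | A·ȳᵢ
bottom flange | 3600.00 | 75.00 | 12.00 | 270000.00 | 43200.00
web | 5200.00 | 75.00 | 154.00 | 390000.00 | 800800.00
top flange | 1980.00 | 75.00 | 295.00 | 148500.00 | 584100.00
Σ | 10780.00 |  |  | 808500.00 | 1428100.00
x̄ = 808500.00 / 10780.00 = 75.00 in
ȳ = 1428100.00 / 10780.00 = 132.48 in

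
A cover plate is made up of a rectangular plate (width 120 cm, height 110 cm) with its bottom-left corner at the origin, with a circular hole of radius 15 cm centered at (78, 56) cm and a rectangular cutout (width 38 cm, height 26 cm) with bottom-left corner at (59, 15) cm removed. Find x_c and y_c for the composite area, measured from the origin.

x_c = 57.35 cm, y_c = 57.26 cm

plate: A = 120 × 110 = 13200.00, centroid at (60.00, 55.00).
hole 1: A = −π·15² = -706.86, centroid at (78.00, 56.00).
hole 2: A = −(38 × 26) = -988.00, centroid at (78.00, 28.00).
ΣA = 11505.14 cm², ΣAx_c = 659801.05 cm³, ΣAy_c = 658751.93 cm³.
x_c = 659801.05/11505.14 = 57.35 cm; y_c = 658751.93/11505.14 = 57.26 cm.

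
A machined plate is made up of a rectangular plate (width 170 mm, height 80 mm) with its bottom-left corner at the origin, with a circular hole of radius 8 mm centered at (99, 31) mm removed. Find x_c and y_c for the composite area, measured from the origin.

x_c = 84.79 mm, y_c = 40.14 mm

plate: A = 170 × 80 = 13600.00, centroid at (85.00, 40.00).
hole: A = −π·8² = -201.06, centroid at (99.00, 31.00).
ΣA = 13398.94 mm², ΣAx_c = 1136094.87 mm³, ΣAy_c = 537767.08 mm³.
x_c = 1136094.87/13398.94 = 84.79 mm; y_c = 537767.08/13398.94 = 40.14 mm.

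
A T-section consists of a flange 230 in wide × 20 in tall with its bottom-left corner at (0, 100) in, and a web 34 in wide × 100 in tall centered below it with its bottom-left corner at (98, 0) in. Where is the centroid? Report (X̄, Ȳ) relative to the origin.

Part | A | x̄ᵢ | ȳᵢ | A·x̄ᵢ | A·ȳᵢ
web | 3400.00 | 115.00 | 50.00 | 391000.00 | 170000.00
flange | 4600.00 | 115.00 | 110.00 | 529000.00 | 506000.00
Σ | 8000.00 |  |  | 920000.00 | 676000.00
X̄ = 920000.00 / 8000.00 = 115.00 in
Ȳ = 676000.00 / 8000.00 = 84.50 in

X̄ = 115.00 in, Ȳ = 84.50 in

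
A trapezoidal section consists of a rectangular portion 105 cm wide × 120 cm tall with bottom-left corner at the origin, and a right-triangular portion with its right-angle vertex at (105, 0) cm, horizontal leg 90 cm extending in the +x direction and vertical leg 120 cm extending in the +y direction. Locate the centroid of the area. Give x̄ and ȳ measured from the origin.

x̄ = 77.25 cm, ȳ = 54.00 cm

Part | A | x̄ᵢ | ȳᵢ | A·x̄ᵢ | A·ȳᵢ
rectangular portion | 12600.00 | 52.50 | 60.00 | 661500.00 | 756000.00
triangular portion | 5400.00 | 135.00 | 40.00 | 729000.00 | 216000.00
Σ | 18000.00 |  |  | 1390500.00 | 972000.00
x̄ = 1390500.00 / 18000.00 = 77.25 cm
ȳ = 972000.00 / 18000.00 = 54.00 cm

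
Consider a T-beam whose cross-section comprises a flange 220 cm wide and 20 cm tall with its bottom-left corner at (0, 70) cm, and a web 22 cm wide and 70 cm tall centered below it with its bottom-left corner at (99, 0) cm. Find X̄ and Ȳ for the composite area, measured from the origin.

X̄ = 110.00 cm, Ȳ = 68.33 cm

web: A = 22 × 70 = 1540.00, centroid at (110.00, 35.00).
flange: A = 220 × 20 = 4400.00, centroid at (110.00, 80.00).
ΣA = 5940.00 cm²
ΣAX̄ = (1540.00)(110.00) + (4400.00)(110.00) = 653400.00 cm³
ΣAȲ = (1540.00)(35.00) + (4400.00)(80.00) = 405900.00 cm³
X̄ = 653400.00 / 5940.00 = 110.00 cm
Ȳ = 405900.00 / 5940.00 = 68.33 cm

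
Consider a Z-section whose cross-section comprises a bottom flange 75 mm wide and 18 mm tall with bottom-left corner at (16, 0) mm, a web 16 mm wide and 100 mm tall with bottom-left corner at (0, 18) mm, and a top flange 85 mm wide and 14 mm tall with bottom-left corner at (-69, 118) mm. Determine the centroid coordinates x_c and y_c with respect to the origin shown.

bottom flange: A = 75 × 18 = 1350.00, centroid at (53.50, 9.00).
web: A = 16 × 100 = 1600.00, centroid at (8.00, 68.00).
top flange: A = 85 × 14 = 1190.00, centroid at (-26.50, 125.00).
ΣA = 4140.00 mm², ΣAx_c = 53490.00 mm³, ΣAy_c = 269700.00 mm³.
x_c = 53490.00/4140.00 = 12.92 mm; y_c = 269700.00/4140.00 = 65.14 mm.

x_c = 12.92 mm, y_c = 65.14 mm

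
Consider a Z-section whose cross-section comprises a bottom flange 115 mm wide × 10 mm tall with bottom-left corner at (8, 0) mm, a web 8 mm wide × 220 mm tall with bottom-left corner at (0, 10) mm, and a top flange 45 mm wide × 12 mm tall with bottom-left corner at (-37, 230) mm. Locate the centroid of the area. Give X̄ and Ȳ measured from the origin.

X̄ = 21.60 mm, Ȳ = 99.82 mm

bottom flange: A = 115 × 10 = 1150.00, centroid at (65.50, 5.00).
web: A = 8 × 220 = 1760.00, centroid at (4.00, 120.00).
top flange: A = 45 × 12 = 540.00, centroid at (-14.50, 236.00).
ΣA = 3450.00 mm²
ΣAX̄ = (1150.00)(65.50) + (1760.00)(4.00) + (540.00)(-14.50) = 74535.00 mm³
ΣAȲ = (1150.00)(5.00) + (1760.00)(120.00) + (540.00)(236.00) = 344390.00 mm³
X̄ = 74535.00 / 3450.00 = 21.60 mm
Ȳ = 344390.00 / 3450.00 = 99.82 mm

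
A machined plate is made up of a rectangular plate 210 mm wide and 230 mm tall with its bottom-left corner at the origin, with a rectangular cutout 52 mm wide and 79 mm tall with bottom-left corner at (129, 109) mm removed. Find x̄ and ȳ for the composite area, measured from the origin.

plate: A = 210 × 230 = 48300.00, centroid at (105.00, 115.00).
hole: A = −(52 × 79) = -4108.00, centroid at (155.00, 148.50).
ΣA = 44192.00 mm², ΣAx̄ = 4434760.00 mm³, ΣAȳ = 4944462.00 mm³.
x̄ = 4434760.00/44192.00 = 100.35 mm; ȳ = 4944462.00/44192.00 = 111.89 mm.

x̄ = 100.35 mm, ȳ = 111.89 mm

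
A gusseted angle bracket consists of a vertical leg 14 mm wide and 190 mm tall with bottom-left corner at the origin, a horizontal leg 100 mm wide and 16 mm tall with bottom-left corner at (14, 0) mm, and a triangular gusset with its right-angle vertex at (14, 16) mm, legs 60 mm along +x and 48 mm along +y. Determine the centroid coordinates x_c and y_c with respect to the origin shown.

vertical leg: A = 14 × 190 = 2660.00, centroid at (7.00, 95.00).
horizontal leg: A = 100 × 16 = 1600.00, centroid at (64.00, 8.00).
gusset: A = ½·60·48 = 1440.00, centroid at (34.00, 32.00).
ΣA = 5700.00 mm²
ΣAx_c = (2660.00)(7.00) + (1600.00)(64.00) + (1440.00)(34.00) = 169980.00 mm³
ΣAy_c = (2660.00)(95.00) + (1600.00)(8.00) + (1440.00)(32.00) = 311580.00 mm³
x_c = 169980.00 / 5700.00 = 29.82 mm
y_c = 311580.00 / 5700.00 = 54.66 mm

x_c = 29.82 mm, y_c = 54.66 mm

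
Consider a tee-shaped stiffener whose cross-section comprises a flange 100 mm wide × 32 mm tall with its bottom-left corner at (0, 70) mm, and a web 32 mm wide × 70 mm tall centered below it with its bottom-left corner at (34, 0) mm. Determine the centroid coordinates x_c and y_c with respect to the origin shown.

x_c = 50.00 mm, y_c = 65.00 mm

web: A = 32 × 70 = 2240.00, centroid at (50.00, 35.00).
flange: A = 100 × 32 = 3200.00, centroid at (50.00, 86.00).
ΣA = 5440.00 mm²
ΣAx_c = (2240.00)(50.00) + (3200.00)(50.00) = 272000.00 mm³
ΣAy_c = (2240.00)(35.00) + (3200.00)(86.00) = 353600.00 mm³
x_c = 272000.00 / 5440.00 = 50.00 mm
y_c = 353600.00 / 5440.00 = 65.00 mm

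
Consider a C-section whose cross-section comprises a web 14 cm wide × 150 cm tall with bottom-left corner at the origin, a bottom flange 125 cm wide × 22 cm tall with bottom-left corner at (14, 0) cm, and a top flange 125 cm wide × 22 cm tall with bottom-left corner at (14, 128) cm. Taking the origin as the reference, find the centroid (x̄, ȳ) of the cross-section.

web: A = 14 × 150 = 2100.00, centroid at (7.00, 75.00).
bottom flange: A = 125 × 22 = 2750.00, centroid at (76.50, 11.00).
top flange: A = 125 × 22 = 2750.00, centroid at (76.50, 139.00).
ΣA = 7600.00 cm², ΣAx̄ = 435450.00 cm³, ΣAȳ = 570000.00 cm³.
x̄ = 435450.00/7600.00 = 57.30 cm; ȳ = 570000.00/7600.00 = 75.00 cm.

x̄ = 57.30 cm, ȳ = 75.00 cm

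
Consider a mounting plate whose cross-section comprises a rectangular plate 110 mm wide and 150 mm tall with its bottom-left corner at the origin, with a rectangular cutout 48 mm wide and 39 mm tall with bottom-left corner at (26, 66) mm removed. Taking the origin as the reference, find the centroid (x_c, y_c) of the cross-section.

x_c = 55.64 mm, y_c = 73.66 mm

plate: A = 110 × 150 = 16500.00, centroid at (55.00, 75.00).
hole: A = −(48 × 39) = -1872.00, centroid at (50.00, 85.50).
ΣA = 14628.00 mm², ΣAx_c = 813900.00 mm³, ΣAy_c = 1077444.00 mm³.
x_c = 813900.00/14628.00 = 55.64 mm; y_c = 1077444.00/14628.00 = 73.66 mm.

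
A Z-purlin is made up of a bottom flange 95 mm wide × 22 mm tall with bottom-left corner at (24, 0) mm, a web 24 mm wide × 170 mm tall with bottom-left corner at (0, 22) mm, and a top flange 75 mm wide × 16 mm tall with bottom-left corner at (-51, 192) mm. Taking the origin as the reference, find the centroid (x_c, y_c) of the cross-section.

x_c = 24.72 mm, y_c = 94.92 mm

bottom flange: A = 95 × 22 = 2090.00, centroid at (71.50, 11.00).
web: A = 24 × 170 = 4080.00, centroid at (12.00, 107.00).
top flange: A = 75 × 16 = 1200.00, centroid at (-13.50, 200.00).
ΣA = 7370.00 mm²
ΣAx_c = (2090.00)(71.50) + (4080.00)(12.00) + (1200.00)(-13.50) = 182195.00 mm³
ΣAy_c = (2090.00)(11.00) + (4080.00)(107.00) + (1200.00)(200.00) = 699550.00 mm³
x_c = 182195.00 / 7370.00 = 24.72 mm
y_c = 699550.00 / 7370.00 = 94.92 mm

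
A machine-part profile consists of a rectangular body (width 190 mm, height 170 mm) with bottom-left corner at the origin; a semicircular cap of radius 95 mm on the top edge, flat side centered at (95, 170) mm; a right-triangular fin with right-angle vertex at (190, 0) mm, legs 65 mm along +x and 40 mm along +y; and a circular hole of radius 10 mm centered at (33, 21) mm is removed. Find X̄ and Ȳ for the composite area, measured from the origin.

Part | A | x̄ᵢ | ȳᵢ | A·x̄ᵢ | A·ȳᵢ
rectangular body | 32300.00 | 95.00 | 85.00 | 3068500.00 | 2745500.00
semicircular top | 14176.44 | 95.00 | 210.32 | 1346761.50 | 2981577.60
triangular fin | 1300.00 | 211.67 | 13.33 | 275166.67 | 17333.33
hole | -314.16 | 33.00 | 21.00 | -10367.26 | -6597.34
Σ | 47462.28 |  |  | 4680060.91 | 5737813.59
X̄ = 4680060.91 / 47462.28 = 98.61 mm
Ȳ = 5737813.59 / 47462.28 = 120.89 mm

X̄ = 98.61 mm, Ȳ = 120.89 mm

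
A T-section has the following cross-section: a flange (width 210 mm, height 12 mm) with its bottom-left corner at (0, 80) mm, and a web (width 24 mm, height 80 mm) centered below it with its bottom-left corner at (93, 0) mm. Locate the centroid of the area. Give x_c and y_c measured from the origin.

x_c = 105.00 mm, y_c = 66.11 mm

web: A = 24 × 80 = 1920.00, centroid at (105.00, 40.00).
flange: A = 210 × 12 = 2520.00, centroid at (105.00, 86.00).
ΣA = 4440.00 mm²
ΣAx_c = (1920.00)(105.00) + (2520.00)(105.00) = 466200.00 mm³
ΣAy_c = (1920.00)(40.00) + (2520.00)(86.00) = 293520.00 mm³
x_c = 466200.00 / 4440.00 = 105.00 mm
y_c = 293520.00 / 4440.00 = 66.11 mm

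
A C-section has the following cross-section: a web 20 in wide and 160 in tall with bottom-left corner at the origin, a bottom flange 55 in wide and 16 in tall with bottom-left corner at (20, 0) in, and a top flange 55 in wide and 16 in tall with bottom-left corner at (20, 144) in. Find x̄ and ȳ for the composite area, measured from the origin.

x̄ = 23.31 in, ȳ = 80.00 in

web: A = 20 × 160 = 3200.00, centroid at (10.00, 80.00).
bottom flange: A = 55 × 16 = 880.00, centroid at (47.50, 8.00).
top flange: A = 55 × 16 = 880.00, centroid at (47.50, 152.00).
ΣA = 4960.00 in²
ΣAx̄ = (3200.00)(10.00) + (880.00)(47.50) + (880.00)(47.50) = 115600.00 in³
ΣAȳ = (3200.00)(80.00) + (880.00)(8.00) + (880.00)(152.00) = 396800.00 in³
x̄ = 115600.00 / 4960.00 = 23.31 in
ȳ = 396800.00 / 4960.00 = 80.00 in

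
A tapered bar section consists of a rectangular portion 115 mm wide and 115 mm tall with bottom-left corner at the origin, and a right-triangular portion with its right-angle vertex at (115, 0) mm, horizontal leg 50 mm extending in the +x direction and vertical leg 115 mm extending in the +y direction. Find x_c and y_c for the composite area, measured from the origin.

x_c = 70.74 mm, y_c = 54.08 mm

rectangular portion: A = 115 × 115 = 13225.00, centroid at (57.50, 57.50).
triangular portion: A = ½·50·115 = 2875.00, centroid at (131.67, 38.33).
ΣA = 16100.00 mm², ΣAx_c = 1138979.17 mm³, ΣAy_c = 870645.83 mm³.
x_c = 1138979.17/16100.00 = 70.74 mm; y_c = 870645.83/16100.00 = 54.08 mm.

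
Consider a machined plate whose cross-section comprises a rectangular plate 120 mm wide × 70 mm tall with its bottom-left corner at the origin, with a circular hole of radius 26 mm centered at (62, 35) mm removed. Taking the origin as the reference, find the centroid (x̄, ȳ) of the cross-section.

plate: A = 120 × 70 = 8400.00, centroid at (60.00, 35.00).
hole: A = −π·26² = -2123.72, centroid at (62.00, 35.00).
ΣA = 6276.28 mm², ΣAx̄ = 372329.57 mm³, ΣAȳ = 219669.92 mm³.
x̄ = 372329.57/6276.28 = 59.32 mm; ȳ = 219669.92/6276.28 = 35.00 mm.

x̄ = 59.32 mm, ȳ = 35.00 mm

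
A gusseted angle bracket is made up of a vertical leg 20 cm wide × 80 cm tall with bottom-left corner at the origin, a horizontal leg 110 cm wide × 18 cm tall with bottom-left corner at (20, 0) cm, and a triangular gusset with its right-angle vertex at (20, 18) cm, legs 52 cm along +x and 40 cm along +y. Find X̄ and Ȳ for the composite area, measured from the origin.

Part | A | x̄ᵢ | ȳᵢ | A·x̄ᵢ | A·ȳᵢ
vertical leg | 1600.00 | 10.00 | 40.00 | 16000.00 | 64000.00
horizontal leg | 1980.00 | 75.00 | 9.00 | 148500.00 | 17820.00
gusset | 1040.00 | 37.33 | 31.33 | 38826.67 | 32586.67
Σ | 4620.00 |  |  | 203326.67 | 114406.67
X̄ = 203326.67 / 4620.00 = 44.01 cm
Ȳ = 114406.67 / 4620.00 = 24.76 cm

X̄ = 44.01 cm, Ȳ = 24.76 cm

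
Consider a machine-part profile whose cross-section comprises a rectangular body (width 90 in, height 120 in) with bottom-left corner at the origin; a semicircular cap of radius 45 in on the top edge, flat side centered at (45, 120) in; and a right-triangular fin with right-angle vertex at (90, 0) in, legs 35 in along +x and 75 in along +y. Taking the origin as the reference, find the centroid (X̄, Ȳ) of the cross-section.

Part | A | x̄ᵢ | ȳᵢ | A·x̄ᵢ | A·ȳᵢ
rectangular body | 10800.00 | 45.00 | 60.00 | 486000.00 | 648000.00
semicircular top | 3180.86 | 45.00 | 139.10 | 143138.82 | 442453.51
triangular fin | 1312.50 | 101.67 | 25.00 | 133437.50 | 32812.50
Σ | 15293.36 |  |  | 762576.32 | 1123266.01
X̄ = 762576.32 / 15293.36 = 49.86 in
Ȳ = 1123266.01 / 15293.36 = 73.45 in

X̄ = 49.86 in, Ȳ = 73.45 in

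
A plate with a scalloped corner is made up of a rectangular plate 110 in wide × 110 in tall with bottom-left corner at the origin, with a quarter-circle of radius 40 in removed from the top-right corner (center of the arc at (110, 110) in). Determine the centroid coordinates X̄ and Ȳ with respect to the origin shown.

X̄ = 50.59 in, Ȳ = 50.59 in

plate: A = 110 × 110 = 12100.00, centroid at (55.00, 55.00).
removed quarter-circle: A = −¼π·40² = -1256.64, centroid at (93.02, 93.02).
ΣA = 10843.36 in², ΣAX̄ = 548603.26 in³, ΣAȲ = 548603.26 in³.
X̄ = 548603.26/10843.36 = 50.59 in; Ȳ = 548603.26/10843.36 = 50.59 in.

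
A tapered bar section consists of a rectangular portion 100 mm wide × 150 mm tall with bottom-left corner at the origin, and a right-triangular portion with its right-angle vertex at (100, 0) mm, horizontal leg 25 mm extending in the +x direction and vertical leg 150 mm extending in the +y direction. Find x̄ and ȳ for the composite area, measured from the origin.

rectangular portion: A = 100 × 150 = 15000.00, centroid at (50.00, 75.00).
triangular portion: A = ½·25·150 = 1875.00, centroid at (108.33, 50.00).
ΣA = 16875.00 mm²
ΣAx̄ = (15000.00)(50.00) + (1875.00)(108.33) = 953125.00 mm³
ΣAȳ = (15000.00)(75.00) + (1875.00)(50.00) = 1218750.00 mm³
x̄ = 953125.00 / 16875.00 = 56.48 mm
ȳ = 1218750.00 / 16875.00 = 72.22 mm

x̄ = 56.48 mm, ȳ = 72.22 mm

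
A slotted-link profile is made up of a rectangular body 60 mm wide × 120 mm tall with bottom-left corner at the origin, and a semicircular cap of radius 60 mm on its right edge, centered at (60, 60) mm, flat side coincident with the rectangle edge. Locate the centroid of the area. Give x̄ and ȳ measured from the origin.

Part | A | x̄ᵢ | ȳᵢ | A·x̄ᵢ | A·ȳᵢ
rectangular body | 7200.00 | 30.00 | 60.00 | 216000.00 | 432000.00
semicircular end | 5654.87 | 85.46 | 60.00 | 483292.01 | 339292.01
Σ | 12854.87 |  |  | 699292.01 | 771292.01
x̄ = 699292.01 / 12854.87 = 54.40 mm
ȳ = 771292.01 / 12854.87 = 60.00 mm

x̄ = 54.40 mm, ȳ = 60.00 mm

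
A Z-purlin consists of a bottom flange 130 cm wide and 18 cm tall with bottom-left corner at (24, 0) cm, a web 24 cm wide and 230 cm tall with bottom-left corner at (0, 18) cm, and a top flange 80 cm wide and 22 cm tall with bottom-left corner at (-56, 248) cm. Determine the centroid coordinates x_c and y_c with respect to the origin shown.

bottom flange: A = 130 × 18 = 2340.00, centroid at (89.00, 9.00).
web: A = 24 × 230 = 5520.00, centroid at (12.00, 133.00).
top flange: A = 80 × 22 = 1760.00, centroid at (-16.00, 259.00).
ΣA = 9620.00 cm²
ΣAx_c = (2340.00)(89.00) + (5520.00)(12.00) + (1760.00)(-16.00) = 246340.00 cm³
ΣAy_c = (2340.00)(9.00) + (5520.00)(133.00) + (1760.00)(259.00) = 1211060.00 cm³
x_c = 246340.00 / 9620.00 = 25.61 cm
y_c = 1211060.00 / 9620.00 = 125.89 cm

x_c = 25.61 cm, y_c = 125.89 cm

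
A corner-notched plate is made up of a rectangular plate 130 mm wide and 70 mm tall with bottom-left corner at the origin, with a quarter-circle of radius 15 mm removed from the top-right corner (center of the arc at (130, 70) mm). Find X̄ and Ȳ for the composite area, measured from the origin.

plate: A = 130 × 70 = 9100.00, centroid at (65.00, 35.00).
removed quarter-circle: A = −¼π·15² = -176.71, centroid at (123.63, 63.63).
ΣA = 8923.29 mm², ΣAX̄ = 569652.10 mm³, ΣAȲ = 307254.98 mm³.
X̄ = 569652.10/8923.29 = 63.84 mm; Ȳ = 307254.98/8923.29 = 34.43 mm.

X̄ = 63.84 mm, Ȳ = 34.43 mm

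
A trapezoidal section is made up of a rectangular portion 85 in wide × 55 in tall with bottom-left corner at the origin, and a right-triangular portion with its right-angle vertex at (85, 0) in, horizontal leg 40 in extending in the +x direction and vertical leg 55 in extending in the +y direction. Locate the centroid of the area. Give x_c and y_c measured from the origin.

x_c = 53.13 in, y_c = 25.75 in

rectangular portion: A = 85 × 55 = 4675.00, centroid at (42.50, 27.50).
triangular portion: A = ½·40·55 = 1100.00, centroid at (98.33, 18.33).
ΣA = 5775.00 in²
ΣAx_c = (4675.00)(42.50) + (1100.00)(98.33) = 306854.17 in³
ΣAy_c = (4675.00)(27.50) + (1100.00)(18.33) = 148729.17 in³
x_c = 306854.17 / 5775.00 = 53.13 in
y_c = 148729.17 / 5775.00 = 25.75 in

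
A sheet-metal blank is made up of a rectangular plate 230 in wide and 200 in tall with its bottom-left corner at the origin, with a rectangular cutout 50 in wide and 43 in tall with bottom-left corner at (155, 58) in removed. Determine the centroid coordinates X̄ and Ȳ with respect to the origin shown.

Part | A | x̄ᵢ | ȳᵢ | A·x̄ᵢ | A·ȳᵢ
plate | 46000.00 | 115.00 | 100.00 | 5290000.00 | 4600000.00
hole | -2150.00 | 180.00 | 79.50 | -387000.00 | -170925.00
Σ | 43850.00 |  |  | 4903000.00 | 4429075.00
X̄ = 4903000.00 / 43850.00 = 111.81 in
Ȳ = 4429075.00 / 43850.00 = 101.01 in

X̄ = 111.81 in, Ȳ = 101.01 in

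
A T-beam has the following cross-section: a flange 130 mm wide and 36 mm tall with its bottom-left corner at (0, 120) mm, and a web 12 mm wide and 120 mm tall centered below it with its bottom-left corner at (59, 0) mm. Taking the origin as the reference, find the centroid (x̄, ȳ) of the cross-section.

Part | A | x̄ᵢ | ȳᵢ | A·x̄ᵢ | A·ȳᵢ
web | 1440.00 | 65.00 | 60.00 | 93600.00 | 86400.00
flange | 4680.00 | 65.00 | 138.00 | 304200.00 | 645840.00
Σ | 6120.00 |  |  | 397800.00 | 732240.00
x̄ = 397800.00 / 6120.00 = 65.00 mm
ȳ = 732240.00 / 6120.00 = 119.65 mm

x̄ = 65.00 mm, ȳ = 119.65 mm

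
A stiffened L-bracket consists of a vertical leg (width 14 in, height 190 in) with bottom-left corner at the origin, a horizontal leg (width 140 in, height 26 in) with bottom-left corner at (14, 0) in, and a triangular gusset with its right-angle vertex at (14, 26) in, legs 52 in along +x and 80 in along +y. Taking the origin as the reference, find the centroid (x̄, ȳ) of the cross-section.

vertical leg: A = 14 × 190 = 2660.00, centroid at (7.00, 95.00).
horizontal leg: A = 140 × 26 = 3640.00, centroid at (84.00, 13.00).
gusset: A = ½·52·80 = 2080.00, centroid at (31.33, 52.67).
ΣA = 8380.00 in², ΣAx̄ = 389553.33 in³, ΣAȳ = 409566.67 in³.
x̄ = 389553.33/8380.00 = 46.49 in; ȳ = 409566.67/8380.00 = 48.87 in.

x̄ = 46.49 in, ȳ = 48.87 in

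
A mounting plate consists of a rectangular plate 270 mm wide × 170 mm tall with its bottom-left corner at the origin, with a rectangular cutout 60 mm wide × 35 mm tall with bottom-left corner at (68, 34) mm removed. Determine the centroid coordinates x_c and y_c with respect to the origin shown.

Part | A | x̄ᵢ | ȳᵢ | A·x̄ᵢ | A·ȳᵢ
plate | 45900.00 | 135.00 | 85.00 | 6196500.00 | 3901500.00
hole | -2100.00 | 98.00 | 51.50 | -205800.00 | -108150.00
Σ | 43800.00 |  |  | 5990700.00 | 3793350.00
x_c = 5990700.00 / 43800.00 = 136.77 mm
y_c = 3793350.00 / 43800.00 = 86.61 mm

x_c = 136.77 mm, y_c = 86.61 mm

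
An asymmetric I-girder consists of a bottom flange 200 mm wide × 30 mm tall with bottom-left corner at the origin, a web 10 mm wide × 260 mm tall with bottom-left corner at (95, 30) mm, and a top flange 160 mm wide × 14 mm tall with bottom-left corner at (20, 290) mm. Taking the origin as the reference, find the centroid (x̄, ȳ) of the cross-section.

x̄ = 100.00 mm, ȳ = 108.05 mm

bottom flange: A = 200 × 30 = 6000.00, centroid at (100.00, 15.00).
web: A = 10 × 260 = 2600.00, centroid at (100.00, 160.00).
top flange: A = 160 × 14 = 2240.00, centroid at (100.00, 297.00).
ΣA = 10840.00 mm², ΣAx̄ = 1084000.00 mm³, ΣAȳ = 1171280.00 mm³.
x̄ = 1084000.00/10840.00 = 100.00 mm; ȳ = 1171280.00/10840.00 = 108.05 mm.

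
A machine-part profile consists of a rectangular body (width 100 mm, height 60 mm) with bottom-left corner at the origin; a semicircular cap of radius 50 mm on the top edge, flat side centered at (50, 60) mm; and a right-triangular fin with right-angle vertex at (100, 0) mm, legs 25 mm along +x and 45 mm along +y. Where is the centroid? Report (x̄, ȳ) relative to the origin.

Part | A | x̄ᵢ | ȳᵢ | A·x̄ᵢ | A·ȳᵢ
rectangular body | 6000.00 | 50.00 | 30.00 | 300000.00 | 180000.00
semicircular top | 3926.99 | 50.00 | 81.22 | 196349.54 | 318952.78
triangular fin | 562.50 | 108.33 | 15.00 | 60937.50 | 8437.50
Σ | 10489.49 |  |  | 557287.04 | 507390.28
x̄ = 557287.04 / 10489.49 = 53.13 mm
ȳ = 507390.28 / 10489.49 = 48.37 mm

x̄ = 53.13 mm, ȳ = 48.37 mm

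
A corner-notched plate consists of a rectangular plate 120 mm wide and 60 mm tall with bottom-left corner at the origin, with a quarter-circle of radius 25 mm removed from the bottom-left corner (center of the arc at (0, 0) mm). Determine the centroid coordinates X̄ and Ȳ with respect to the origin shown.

X̄ = 63.61 mm, Ȳ = 31.42 mm

Part | A | x̄ᵢ | ȳᵢ | A·x̄ᵢ | A·ȳᵢ
plate | 7200.00 | 60.00 | 30.00 | 432000.00 | 216000.00
removed quarter-circle | -490.87 | 10.61 | 10.61 | -5208.33 | -5208.33
Σ | 6709.13 |  |  | 426791.67 | 210791.67
X̄ = 426791.67 / 6709.13 = 63.61 mm
Ȳ = 210791.67 / 6709.13 = 31.42 mm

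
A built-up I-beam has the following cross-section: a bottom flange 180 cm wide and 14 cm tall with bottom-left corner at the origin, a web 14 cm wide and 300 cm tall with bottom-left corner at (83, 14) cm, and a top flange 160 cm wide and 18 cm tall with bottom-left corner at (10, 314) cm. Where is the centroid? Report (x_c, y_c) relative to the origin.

bottom flange: A = 180 × 14 = 2520.00, centroid at (90.00, 7.00).
web: A = 14 × 300 = 4200.00, centroid at (90.00, 164.00).
top flange: A = 160 × 18 = 2880.00, centroid at (90.00, 323.00).
ΣA = 9600.00 cm²
ΣAx_c = (2520.00)(90.00) + (4200.00)(90.00) + (2880.00)(90.00) = 864000.00 cm³
ΣAy_c = (2520.00)(7.00) + (4200.00)(164.00) + (2880.00)(323.00) = 1636680.00 cm³
x_c = 864000.00 / 9600.00 = 90.00 cm
y_c = 1636680.00 / 9600.00 = 170.49 cm

x_c = 90.00 cm, y_c = 170.49 cm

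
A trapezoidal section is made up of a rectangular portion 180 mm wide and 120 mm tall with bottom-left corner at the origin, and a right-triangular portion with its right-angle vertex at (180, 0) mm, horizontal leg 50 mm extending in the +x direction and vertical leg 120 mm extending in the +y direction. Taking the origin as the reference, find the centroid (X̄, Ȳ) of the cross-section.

X̄ = 103.01 mm, Ȳ = 57.56 mm

Part | A | x̄ᵢ | ȳᵢ | A·x̄ᵢ | A·ȳᵢ
rectangular portion | 21600.00 | 90.00 | 60.00 | 1944000.00 | 1296000.00
triangular portion | 3000.00 | 196.67 | 40.00 | 590000.00 | 120000.00
Σ | 24600.00 |  |  | 2534000.00 | 1416000.00
X̄ = 2534000.00 / 24600.00 = 103.01 mm
Ȳ = 1416000.00 / 24600.00 = 57.56 mm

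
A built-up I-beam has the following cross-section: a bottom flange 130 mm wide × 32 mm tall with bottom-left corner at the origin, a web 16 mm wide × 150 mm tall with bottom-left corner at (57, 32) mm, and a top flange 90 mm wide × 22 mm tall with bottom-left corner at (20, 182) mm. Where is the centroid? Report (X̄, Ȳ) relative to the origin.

Part | A | x̄ᵢ | ȳᵢ | A·x̄ᵢ | A·ȳᵢ
bottom flange | 4160.00 | 65.00 | 16.00 | 270400.00 | 66560.00
web | 2400.00 | 65.00 | 107.00 | 156000.00 | 256800.00
top flange | 1980.00 | 65.00 | 193.00 | 128700.00 | 382140.00
Σ | 8540.00 |  |  | 555100.00 | 705500.00
X̄ = 555100.00 / 8540.00 = 65.00 mm
Ȳ = 705500.00 / 8540.00 = 82.61 mm

X̄ = 65.00 mm, Ȳ = 82.61 mm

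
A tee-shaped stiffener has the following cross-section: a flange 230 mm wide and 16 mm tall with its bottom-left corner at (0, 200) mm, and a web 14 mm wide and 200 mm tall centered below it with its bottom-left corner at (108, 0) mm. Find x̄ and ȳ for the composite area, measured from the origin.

x̄ = 115.00 mm, ȳ = 161.33 mm

web: A = 14 × 200 = 2800.00, centroid at (115.00, 100.00).
flange: A = 230 × 16 = 3680.00, centroid at (115.00, 208.00).
ΣA = 6480.00 mm²
ΣAx̄ = (2800.00)(115.00) + (3680.00)(115.00) = 745200.00 mm³
ΣAȳ = (2800.00)(100.00) + (3680.00)(208.00) = 1045440.00 mm³
x̄ = 745200.00 / 6480.00 = 115.00 mm
ȳ = 1045440.00 / 6480.00 = 161.33 mm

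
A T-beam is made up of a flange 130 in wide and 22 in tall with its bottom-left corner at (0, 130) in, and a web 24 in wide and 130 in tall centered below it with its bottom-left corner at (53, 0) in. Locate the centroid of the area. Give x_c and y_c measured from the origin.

web: A = 24 × 130 = 3120.00, centroid at (65.00, 65.00).
flange: A = 130 × 22 = 2860.00, centroid at (65.00, 141.00).
ΣA = 5980.00 in²
ΣAx_c = (3120.00)(65.00) + (2860.00)(65.00) = 388700.00 in³
ΣAy_c = (3120.00)(65.00) + (2860.00)(141.00) = 606060.00 in³
x_c = 388700.00 / 5980.00 = 65.00 in
y_c = 606060.00 / 5980.00 = 101.35 in

x_c = 65.00 in, y_c = 101.35 in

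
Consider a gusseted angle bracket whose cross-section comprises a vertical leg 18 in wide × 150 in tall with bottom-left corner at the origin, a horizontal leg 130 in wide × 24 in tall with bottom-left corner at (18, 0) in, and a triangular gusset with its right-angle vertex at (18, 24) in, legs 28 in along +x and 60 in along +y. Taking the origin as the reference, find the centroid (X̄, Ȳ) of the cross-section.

Part | A | x̄ᵢ | ȳᵢ | A·x̄ᵢ | A·ȳᵢ
vertical leg | 2700.00 | 9.00 | 75.00 | 24300.00 | 202500.00
horizontal leg | 3120.00 | 83.00 | 12.00 | 258960.00 | 37440.00
gusset | 840.00 | 27.33 | 44.00 | 22960.00 | 36960.00
Σ | 6660.00 |  |  | 306220.00 | 276900.00
X̄ = 306220.00 / 6660.00 = 45.98 in
Ȳ = 276900.00 / 6660.00 = 41.58 in

X̄ = 45.98 in, Ȳ = 41.58 in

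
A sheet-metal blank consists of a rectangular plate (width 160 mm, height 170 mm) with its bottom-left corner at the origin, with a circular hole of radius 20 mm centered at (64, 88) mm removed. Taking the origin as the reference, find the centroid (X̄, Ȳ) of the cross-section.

X̄ = 80.78 mm, Ȳ = 84.85 mm

Part | A | x̄ᵢ | ȳᵢ | A·x̄ᵢ | A·ȳᵢ
plate | 27200.00 | 80.00 | 85.00 | 2176000.00 | 2312000.00
hole | -1256.64 | 64.00 | 88.00 | -80424.77 | -110584.06
Σ | 25943.36 |  |  | 2095575.23 | 2201415.94
X̄ = 2095575.23 / 25943.36 = 80.78 mm
Ȳ = 2201415.94 / 25943.36 = 84.85 mm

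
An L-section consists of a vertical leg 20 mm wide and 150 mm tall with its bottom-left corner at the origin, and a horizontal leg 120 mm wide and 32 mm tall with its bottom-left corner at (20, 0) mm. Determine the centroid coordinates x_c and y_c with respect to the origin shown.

vertical leg: A = 20 × 150 = 3000.00, centroid at (10.00, 75.00).
horizontal leg: A = 120 × 32 = 3840.00, centroid at (80.00, 16.00).
ΣA = 6840.00 mm²
ΣAx_c = (3000.00)(10.00) + (3840.00)(80.00) = 337200.00 mm³
ΣAy_c = (3000.00)(75.00) + (3840.00)(16.00) = 286440.00 mm³
x_c = 337200.00 / 6840.00 = 49.30 mm
y_c = 286440.00 / 6840.00 = 41.88 mm

x_c = 49.30 mm, y_c = 41.88 mm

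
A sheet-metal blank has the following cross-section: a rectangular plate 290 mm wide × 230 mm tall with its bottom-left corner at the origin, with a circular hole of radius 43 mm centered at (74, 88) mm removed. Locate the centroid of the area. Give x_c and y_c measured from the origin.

Part | A | x̄ᵢ | ȳᵢ | A·x̄ᵢ | A·ȳᵢ
plate | 66700.00 | 145.00 | 115.00 | 9671500.00 | 7670500.00
hole | -5808.80 | 74.00 | 88.00 | -429851.56 | -511174.82
Σ | 60891.20 |  |  | 9241648.44 | 7159325.18
x_c = 9241648.44 / 60891.20 = 151.77 mm
y_c = 7159325.18 / 60891.20 = 117.58 mm

x_c = 151.77 mm, y_c = 117.58 mm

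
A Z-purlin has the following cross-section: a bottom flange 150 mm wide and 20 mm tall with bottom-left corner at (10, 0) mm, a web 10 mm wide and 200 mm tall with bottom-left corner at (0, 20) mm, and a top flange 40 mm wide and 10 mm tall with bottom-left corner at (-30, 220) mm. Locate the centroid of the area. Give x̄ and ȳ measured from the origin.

Part | A | x̄ᵢ | ȳᵢ | A·x̄ᵢ | A·ȳᵢ
bottom flange | 3000.00 | 85.00 | 10.00 | 255000.00 | 30000.00
web | 2000.00 | 5.00 | 120.00 | 10000.00 | 240000.00
top flange | 400.00 | -10.00 | 225.00 | -4000.00 | 90000.00
Σ | 5400.00 |  |  | 261000.00 | 360000.00
x̄ = 261000.00 / 5400.00 = 48.33 mm
ȳ = 360000.00 / 5400.00 = 66.67 mm

x̄ = 48.33 mm, ȳ = 66.67 mm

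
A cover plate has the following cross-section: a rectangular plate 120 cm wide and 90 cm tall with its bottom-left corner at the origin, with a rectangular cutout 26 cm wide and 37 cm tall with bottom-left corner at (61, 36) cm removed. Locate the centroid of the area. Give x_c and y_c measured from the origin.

plate: A = 120 × 90 = 10800.00, centroid at (60.00, 45.00).
hole: A = −(26 × 37) = -962.00, centroid at (74.00, 54.50).
ΣA = 9838.00 cm²
ΣAx_c = (10800.00)(60.00) + (-962.00)(74.00) = 576812.00 cm³
ΣAy_c = (10800.00)(45.00) + (-962.00)(54.50) = 433571.00 cm³
x_c = 576812.00 / 9838.00 = 58.63 cm
y_c = 433571.00 / 9838.00 = 44.07 cm

x_c = 58.63 cm, y_c = 44.07 cm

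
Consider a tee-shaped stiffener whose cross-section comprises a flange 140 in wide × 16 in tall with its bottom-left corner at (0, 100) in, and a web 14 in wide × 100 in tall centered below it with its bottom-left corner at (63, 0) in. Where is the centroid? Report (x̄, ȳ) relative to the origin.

x̄ = 70.00 in, ȳ = 85.69 in

web: A = 14 × 100 = 1400.00, centroid at (70.00, 50.00).
flange: A = 140 × 16 = 2240.00, centroid at (70.00, 108.00).
ΣA = 3640.00 in²
ΣAx̄ = (1400.00)(70.00) + (2240.00)(70.00) = 254800.00 in³
ΣAȳ = (1400.00)(50.00) + (2240.00)(108.00) = 311920.00 in³
x̄ = 254800.00 / 3640.00 = 70.00 in
ȳ = 311920.00 / 3640.00 = 85.69 in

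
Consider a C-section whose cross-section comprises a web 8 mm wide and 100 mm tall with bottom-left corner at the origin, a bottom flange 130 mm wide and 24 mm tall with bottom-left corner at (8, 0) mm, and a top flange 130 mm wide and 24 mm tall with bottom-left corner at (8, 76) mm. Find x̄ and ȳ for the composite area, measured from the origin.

x̄ = 65.16 mm, ȳ = 50.00 mm

web: A = 8 × 100 = 800.00, centroid at (4.00, 50.00).
bottom flange: A = 130 × 24 = 3120.00, centroid at (73.00, 12.00).
top flange: A = 130 × 24 = 3120.00, centroid at (73.00, 88.00).
ΣA = 7040.00 mm², ΣAx̄ = 458720.00 mm³, ΣAȳ = 352000.00 mm³.
x̄ = 458720.00/7040.00 = 65.16 mm; ȳ = 352000.00/7040.00 = 50.00 mm.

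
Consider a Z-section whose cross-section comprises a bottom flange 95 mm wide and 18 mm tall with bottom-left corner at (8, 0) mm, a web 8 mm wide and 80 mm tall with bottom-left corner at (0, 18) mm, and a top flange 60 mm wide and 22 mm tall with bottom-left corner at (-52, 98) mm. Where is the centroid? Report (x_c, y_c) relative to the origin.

x_c = 18.64 mm, y_c = 53.51 mm

bottom flange: A = 95 × 18 = 1710.00, centroid at (55.50, 9.00).
web: A = 8 × 80 = 640.00, centroid at (4.00, 58.00).
top flange: A = 60 × 22 = 1320.00, centroid at (-22.00, 109.00).
ΣA = 3670.00 mm²
ΣAx_c = (1710.00)(55.50) + (640.00)(4.00) + (1320.00)(-22.00) = 68425.00 mm³
ΣAy_c = (1710.00)(9.00) + (640.00)(58.00) + (1320.00)(109.00) = 196390.00 mm³
x_c = 68425.00 / 3670.00 = 18.64 mm
y_c = 196390.00 / 3670.00 = 53.51 mm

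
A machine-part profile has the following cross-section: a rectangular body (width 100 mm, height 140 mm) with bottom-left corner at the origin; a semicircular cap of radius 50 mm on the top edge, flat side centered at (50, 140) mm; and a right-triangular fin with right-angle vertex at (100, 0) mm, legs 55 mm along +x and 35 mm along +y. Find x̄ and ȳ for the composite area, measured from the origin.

x̄ = 53.48 mm, ȳ = 85.99 mm

Part | A | x̄ᵢ | ȳᵢ | A·x̄ᵢ | A·ȳᵢ
rectangular body | 14000.00 | 50.00 | 70.00 | 700000.00 | 980000.00
semicircular top | 3926.99 | 50.00 | 161.22 | 196349.54 | 633112.05
triangular fin | 962.50 | 118.33 | 11.67 | 113895.83 | 11229.17
Σ | 18889.49 |  |  | 1010245.37 | 1624341.21
x̄ = 1010245.37 / 18889.49 = 53.48 mm
ȳ = 1624341.21 / 18889.49 = 85.99 mm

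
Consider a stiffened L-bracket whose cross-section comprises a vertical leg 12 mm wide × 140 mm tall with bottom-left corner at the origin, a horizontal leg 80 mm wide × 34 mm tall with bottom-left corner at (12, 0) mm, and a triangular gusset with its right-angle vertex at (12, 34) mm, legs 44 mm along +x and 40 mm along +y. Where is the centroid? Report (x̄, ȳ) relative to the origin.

vertical leg: A = 12 × 140 = 1680.00, centroid at (6.00, 70.00).
horizontal leg: A = 80 × 34 = 2720.00, centroid at (52.00, 17.00).
gusset: A = ½·44·40 = 880.00, centroid at (26.67, 47.33).
ΣA = 5280.00 mm²
ΣAx̄ = (1680.00)(6.00) + (2720.00)(52.00) + (880.00)(26.67) = 174986.67 mm³
ΣAȳ = (1680.00)(70.00) + (2720.00)(17.00) + (880.00)(47.33) = 205493.33 mm³
x̄ = 174986.67 / 5280.00 = 33.14 mm
ȳ = 205493.33 / 5280.00 = 38.92 mm

x̄ = 33.14 mm, ȳ = 38.92 mm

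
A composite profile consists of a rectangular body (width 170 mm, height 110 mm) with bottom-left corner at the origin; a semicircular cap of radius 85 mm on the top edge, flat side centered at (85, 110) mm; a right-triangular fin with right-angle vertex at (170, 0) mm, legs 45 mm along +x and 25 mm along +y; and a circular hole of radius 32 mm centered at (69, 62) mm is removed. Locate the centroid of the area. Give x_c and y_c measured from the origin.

rectangular body: A = 170 × 110 = 18700.00, centroid at (85.00, 55.00).
semicircular top: A = ½π·85² = 11349.00, centroid at (85.00, 146.08).
triangular fin: A = ½·45·25 = 562.50, centroid at (185.00, 8.33).
hole: A = −π·32² = -3216.99, centroid at (69.00, 62.00).
ΣA = 27394.51 mm²
ΣAx_c = (18700.00)(85.00) + (11349.00)(85.00) + (562.50)(185.00) + (-3216.99)(69.00) = 2436255.42 mm³
ΣAy_c = (18700.00)(55.00) + (11349.00)(146.08) + (562.50)(8.33) + (-3216.99)(62.00) = 2491541.11 mm³
x_c = 2436255.42 / 27394.51 = 88.93 mm
y_c = 2491541.11 / 27394.51 = 90.95 mm

x_c = 88.93 mm, y_c = 90.95 mm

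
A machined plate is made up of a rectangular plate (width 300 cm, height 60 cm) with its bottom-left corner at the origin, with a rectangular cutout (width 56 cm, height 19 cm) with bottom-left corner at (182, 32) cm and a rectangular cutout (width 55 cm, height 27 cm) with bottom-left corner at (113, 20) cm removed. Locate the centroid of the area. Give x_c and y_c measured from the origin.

x_c = 146.78 cm, y_c = 28.87 cm

Part | A | x̄ᵢ | ȳᵢ | A·x̄ᵢ | A·ȳᵢ
plate | 18000.00 | 150.00 | 30.00 | 2700000.00 | 540000.00
hole 1 | -1064.00 | 210.00 | 41.50 | -223440.00 | -44156.00
hole 2 | -1485.00 | 140.50 | 33.50 | -208642.50 | -49747.50
Σ | 15451.00 |  |  | 2267917.50 | 446096.50
x_c = 2267917.50 / 15451.00 = 146.78 cm
y_c = 446096.50 / 15451.00 = 28.87 cm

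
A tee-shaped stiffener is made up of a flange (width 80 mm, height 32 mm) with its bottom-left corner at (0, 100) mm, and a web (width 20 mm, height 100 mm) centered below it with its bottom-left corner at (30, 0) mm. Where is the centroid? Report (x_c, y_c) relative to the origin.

x_c = 40.00 mm, y_c = 87.05 mm

Part | A | x̄ᵢ | ȳᵢ | A·x̄ᵢ | A·ȳᵢ
web | 2000.00 | 40.00 | 50.00 | 80000.00 | 100000.00
flange | 2560.00 | 40.00 | 116.00 | 102400.00 | 296960.00
Σ | 4560.00 |  |  | 182400.00 | 396960.00
x_c = 182400.00 / 4560.00 = 40.00 mm
y_c = 396960.00 / 4560.00 = 87.05 mm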